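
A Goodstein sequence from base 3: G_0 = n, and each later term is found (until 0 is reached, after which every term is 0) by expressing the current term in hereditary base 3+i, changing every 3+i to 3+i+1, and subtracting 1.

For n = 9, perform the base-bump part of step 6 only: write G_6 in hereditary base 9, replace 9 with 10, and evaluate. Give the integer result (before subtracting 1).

26

(0) 9|_3 = 3^2 ↦ 4^2|_4 = 16 ⇒ 15
(1) 15|_4 = 3·4 + 3 ↦ 3·5 + 3|_5 = 18 ⇒ 17
(2) 17|_5 = 3·5 + 2 ↦ 3·6 + 2|_6 = 20 ⇒ 19
(3) 19|_6 = 3·6 + 1 ↦ 3·7 + 1|_7 = 22 ⇒ 21
(4) 21|_7 = 3·7 ↦ 3·8|_8 = 24 ⇒ 23
(5) 23|_8 = 2·8 + 7 ↦ 2·9 + 7|_9 = 25 ⇒ 24
(6) 24|_9 = 2·9 + 6 ↦ 2·10 + 6|_10 = 26 ⇒ 25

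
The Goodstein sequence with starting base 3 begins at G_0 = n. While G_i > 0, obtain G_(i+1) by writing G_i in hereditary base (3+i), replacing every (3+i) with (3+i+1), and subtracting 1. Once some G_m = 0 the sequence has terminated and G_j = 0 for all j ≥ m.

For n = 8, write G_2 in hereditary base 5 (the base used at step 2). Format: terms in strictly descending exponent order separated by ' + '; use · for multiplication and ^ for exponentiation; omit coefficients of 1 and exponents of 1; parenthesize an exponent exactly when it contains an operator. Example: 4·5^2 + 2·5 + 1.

base 3: 8 = 2·3 + 2; at 4: 2·4 + 2 = 10; next = 9
base 4: 9 = 2·4 + 1; at 5: 2·5 + 1 = 11; next = 10

2·5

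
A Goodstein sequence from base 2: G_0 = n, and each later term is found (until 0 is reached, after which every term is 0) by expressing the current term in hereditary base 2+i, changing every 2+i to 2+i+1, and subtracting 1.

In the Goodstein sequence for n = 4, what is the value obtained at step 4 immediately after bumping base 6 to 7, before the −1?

base 2: 4 = 2^2; at 3: 3^3 = 27; next = 26
base 3: 26 = 2·3^2 + 2·3 + 2; at 4: 2·4^2 + 2·4 + 2 = 42; next = 41
base 4: 41 = 2·4^2 + 2·4 + 1; at 5: 2·5^2 + 2·5 + 1 = 61; next = 60
base 5: 60 = 2·5^2 + 2·5; at 6: 2·6^2 + 2·6 = 84; next = 83
base 6: 83 = 2·6^2 + 6 + 5; at 7: 2·7^2 + 7 + 5 = 110; next = 109

110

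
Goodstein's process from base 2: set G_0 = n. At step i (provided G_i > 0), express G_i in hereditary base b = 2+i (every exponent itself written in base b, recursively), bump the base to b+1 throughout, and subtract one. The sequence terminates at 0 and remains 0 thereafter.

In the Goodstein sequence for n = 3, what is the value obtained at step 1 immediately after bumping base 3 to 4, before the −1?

(0) 3|_2 = 2 + 1 ↦ 3 + 1|_3 = 4 ⇒ 3
(1) 3|_3 = 3 ↦ 4|_4 = 4 ⇒ 3

4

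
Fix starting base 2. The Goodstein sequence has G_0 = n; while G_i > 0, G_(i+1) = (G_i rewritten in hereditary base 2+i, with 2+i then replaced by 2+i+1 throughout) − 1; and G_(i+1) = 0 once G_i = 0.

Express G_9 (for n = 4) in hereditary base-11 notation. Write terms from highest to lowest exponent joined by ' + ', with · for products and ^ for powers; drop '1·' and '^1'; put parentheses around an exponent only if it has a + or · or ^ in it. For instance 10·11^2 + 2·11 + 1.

2·11^2 + 11

G_0 = 4. HB_2(4) = 2^2. Bump = 27. G_1 = 26.
G_1 = 26. HB_3(26) = 2·3^2 + 2·3 + 2. Bump = 42. G_2 = 41.
G_2 = 41. HB_4(41) = 2·4^2 + 2·4 + 1. Bump = 61. G_3 = 60.
G_3 = 60. HB_5(60) = 2·5^2 + 2·5. Bump = 84. G_4 = 83.
G_4 = 83. HB_6(83) = 2·6^2 + 6 + 5. Bump = 110. G_5 = 109.
G_5 = 109. HB_7(109) = 2·7^2 + 7 + 4. Bump = 140. G_6 = 139.
G_6 = 139. HB_8(139) = 2·8^2 + 8 + 3. Bump = 174. G_7 = 173.
G_7 = 173. HB_9(173) = 2·9^2 + 9 + 2. Bump = 212. G_8 = 211.
G_8 = 211. HB_10(211) = 2·10^2 + 10 + 1. Bump = 254. G_9 = 253.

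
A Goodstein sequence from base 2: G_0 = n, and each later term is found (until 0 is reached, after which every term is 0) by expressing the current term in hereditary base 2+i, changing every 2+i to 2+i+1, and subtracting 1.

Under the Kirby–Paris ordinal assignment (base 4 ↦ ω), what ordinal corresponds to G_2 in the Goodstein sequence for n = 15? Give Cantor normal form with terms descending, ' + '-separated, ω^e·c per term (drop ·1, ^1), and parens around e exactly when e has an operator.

ω^(ω + 1) + ω^ω + 3

i=0: 15 = 2^(2 + 1) + 2^2 + 2 + 1 (b=2); 2→3: 3^(3 + 1) + 3^3 + 3 + 1 = 112; 112−1 = 111
i=1: 111 = 3^(3 + 1) + 3^3 + 3 (b=3); 3→4: 4^(4 + 1) + 4^4 + 4 = 1284; 1284−1 = 1283
i=2: 1283 = 4^(4 + 1) + 4^4 + 3 (b=4); 4→5: 5^(5 + 1) + 5^5 + 3 = 18753; 18753−1 = 18752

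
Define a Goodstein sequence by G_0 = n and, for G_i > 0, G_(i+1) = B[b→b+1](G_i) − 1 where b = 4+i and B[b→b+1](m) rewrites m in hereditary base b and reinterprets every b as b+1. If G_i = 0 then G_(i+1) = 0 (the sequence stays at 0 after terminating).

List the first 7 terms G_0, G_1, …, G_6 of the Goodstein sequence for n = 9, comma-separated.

G_0=9  [base 4] 2·4 + 1  →[4↦5]→  2·5 + 1 = 11  −1 ⇒ G_1=10
G_1=10  [base 5] 2·5  →[5↦6]→  2·6 = 12  −1 ⇒ G_2=11
G_2=11  [base 6] 6 + 5  →[6↦7]→  7 + 5 = 12  −1 ⇒ G_3=11
G_3=11  [base 7] 7 + 4  →[7↦8]→  8 + 4 = 12  −1 ⇒ G_4=11
G_4=11  [base 8] 8 + 3  →[8↦9]→  9 + 3 = 12  −1 ⇒ G_5=11
G_5=11  [base 9] 9 + 2  →[9↦10]→  10 + 2 = 12  −1 ⇒ G_6=11

9, 10, 11, 11, 11, 11, 11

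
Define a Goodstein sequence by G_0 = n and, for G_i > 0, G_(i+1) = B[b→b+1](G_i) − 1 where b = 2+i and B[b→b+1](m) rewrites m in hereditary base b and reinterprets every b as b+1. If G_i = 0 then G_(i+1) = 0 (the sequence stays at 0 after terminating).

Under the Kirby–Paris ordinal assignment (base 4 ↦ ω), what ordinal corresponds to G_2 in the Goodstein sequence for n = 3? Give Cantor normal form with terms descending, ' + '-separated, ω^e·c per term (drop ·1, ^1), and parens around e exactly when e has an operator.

[0] 3 ≡ 2 + 1 (base 2). Lift 3: 4. −1: 3.
[1] 3 ≡ 3 (base 3). Lift 4: 4. −1: 3.

3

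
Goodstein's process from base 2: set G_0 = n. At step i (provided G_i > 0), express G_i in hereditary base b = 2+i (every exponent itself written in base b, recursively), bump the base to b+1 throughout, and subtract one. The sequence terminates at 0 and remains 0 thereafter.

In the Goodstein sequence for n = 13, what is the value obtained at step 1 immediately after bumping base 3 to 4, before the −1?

1280

step 0: 13 = 2^(2 + 1) + 2^2 + 1; sub 3 for 2: 3^(3 + 1) + 3^3 + 1; = 109; G_1 = 109−1 = 108
step 1: 108 = 3^(3 + 1) + 3^3; sub 4 for 3: 4^(4 + 1) + 4^4; = 1280; G_2 = 1280−1 = 1279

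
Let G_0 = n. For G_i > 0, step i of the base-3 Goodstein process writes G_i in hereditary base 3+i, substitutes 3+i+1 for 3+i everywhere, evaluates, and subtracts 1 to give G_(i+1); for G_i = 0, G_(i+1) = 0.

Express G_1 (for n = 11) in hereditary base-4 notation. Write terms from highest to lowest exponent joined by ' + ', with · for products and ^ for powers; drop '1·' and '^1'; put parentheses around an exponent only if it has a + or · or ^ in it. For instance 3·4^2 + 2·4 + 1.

G_0=11  [base 3] 3^2 + 2  →[3↦4]→  4^2 + 2 = 18  −1 ⇒ G_1=17
G_1=17  [base 4] 4^2 + 1  →[4↦5]→  5^2 + 1 = 26  −1 ⇒ G_2=25

4^2 + 1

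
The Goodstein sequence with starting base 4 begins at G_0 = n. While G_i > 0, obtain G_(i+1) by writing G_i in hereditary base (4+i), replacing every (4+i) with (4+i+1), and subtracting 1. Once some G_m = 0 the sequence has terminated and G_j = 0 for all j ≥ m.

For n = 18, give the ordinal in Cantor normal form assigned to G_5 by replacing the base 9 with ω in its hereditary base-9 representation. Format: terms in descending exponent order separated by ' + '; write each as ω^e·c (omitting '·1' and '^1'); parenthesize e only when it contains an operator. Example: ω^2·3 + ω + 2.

ω·6 + 4

i=0: 18 = 4^2 + 2 (b=4); 4→5: 5^2 + 2 = 27; 27−1 = 26
i=1: 26 = 5^2 + 1 (b=5); 5→6: 6^2 + 1 = 37; 37−1 = 36
i=2: 36 = 6^2 (b=6); 6→7: 7^2 = 49; 49−1 = 48
i=3: 48 = 6·7 + 6 (b=7); 7→8: 6·8 + 6 = 54; 54−1 = 53
i=4: 53 = 6·8 + 5 (b=8); 8→9: 6·9 + 5 = 59; 59−1 = 58
i=5: 58 = 6·9 + 4 (b=9); 9→10: 6·10 + 4 = 64; 64−1 = 63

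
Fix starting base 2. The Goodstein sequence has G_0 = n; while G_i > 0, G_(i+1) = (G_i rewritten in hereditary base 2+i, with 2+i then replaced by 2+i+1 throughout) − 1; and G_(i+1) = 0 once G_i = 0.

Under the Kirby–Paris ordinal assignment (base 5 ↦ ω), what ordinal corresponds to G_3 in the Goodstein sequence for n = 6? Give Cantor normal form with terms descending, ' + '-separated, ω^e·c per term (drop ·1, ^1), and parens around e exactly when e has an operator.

ω^ω

(0) 6|_2 = 2^2 + 2 ↦ 3^3 + 3|_3 = 30 ⇒ 29
(1) 29|_3 = 3^3 + 2 ↦ 4^4 + 2|_4 = 258 ⇒ 257
(2) 257|_4 = 4^4 + 1 ↦ 5^5 + 1|_5 = 3126 ⇒ 3125
(3) 3125|_5 = 5^5 ↦ 6^6|_6 = 46656 ⇒ 46655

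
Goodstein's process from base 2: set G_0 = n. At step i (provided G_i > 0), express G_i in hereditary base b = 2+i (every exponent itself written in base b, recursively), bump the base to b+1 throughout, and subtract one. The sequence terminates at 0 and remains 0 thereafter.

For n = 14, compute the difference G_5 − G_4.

5536249

i=0: 14 = 2^(2 + 1) + 2^2 + 2 (b=2); 2→3: 3^(3 + 1) + 3^3 + 3 = 111; 111−1 = 110
i=1: 110 = 3^(3 + 1) + 3^3 + 2 (b=3); 3→4: 4^(4 + 1) + 4^4 + 2 = 1282; 1282−1 = 1281
i=2: 1281 = 4^(4 + 1) + 4^4 + 1 (b=4); 4→5: 5^(5 + 1) + 5^5 + 1 = 18751; 18751−1 = 18750
i=3: 18750 = 5^(5 + 1) + 5^5 (b=5); 5→6: 6^(6 + 1) + 6^6 = 326592; 326592−1 = 326591
i=4: 326591 = 6^(6 + 1) + 5·6^5 + 5·6^4 + 5·6^3 + 5·6^2 + 5·6 + 5 (b=6); 6→7: 7^(7 + 1) + 5·7^5 + 5·7^4 + 5·7^3 + 5·7^2 + 5·7 + 5 = 5862841; 5862841−1 = 5862840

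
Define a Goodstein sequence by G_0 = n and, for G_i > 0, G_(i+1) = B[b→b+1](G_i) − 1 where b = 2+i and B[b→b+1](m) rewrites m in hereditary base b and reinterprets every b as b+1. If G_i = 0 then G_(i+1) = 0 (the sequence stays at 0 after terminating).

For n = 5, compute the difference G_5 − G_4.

422

5 —HB2→ 2^2 + 1 —bump→ 3^3 + 1 = 28 —(−1)→ 27
27 —HB3→ 3^3 —bump→ 4^4 = 256 —(−1)→ 255
255 —HB4→ 3·4^3 + 3·4^2 + 3·4 + 3 —bump→ 3·5^3 + 3·5^2 + 3·5 + 3 = 468 —(−1)→ 467
467 —HB5→ 3·5^3 + 3·5^2 + 3·5 + 2 —bump→ 3·6^3 + 3·6^2 + 3·6 + 2 = 776 —(−1)→ 775
775 —HB6→ 3·6^3 + 3·6^2 + 3·6 + 1 —bump→ 3·7^3 + 3·7^2 + 3·7 + 1 = 1198 —(−1)→ 1197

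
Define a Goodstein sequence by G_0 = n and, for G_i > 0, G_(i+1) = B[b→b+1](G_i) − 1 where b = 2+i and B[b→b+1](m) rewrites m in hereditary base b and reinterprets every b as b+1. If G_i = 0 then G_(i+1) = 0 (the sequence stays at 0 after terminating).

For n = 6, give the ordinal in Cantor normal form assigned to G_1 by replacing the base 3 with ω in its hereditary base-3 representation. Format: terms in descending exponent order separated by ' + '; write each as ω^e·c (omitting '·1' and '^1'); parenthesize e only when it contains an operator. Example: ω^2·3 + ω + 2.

ω^ω + 2

6 —HB2→ 2^2 + 2 —bump→ 3^3 + 3 = 30 —(−1)→ 29
29 —HB3→ 3^3 + 2 —bump→ 4^4 + 2 = 258 —(−1)→ 257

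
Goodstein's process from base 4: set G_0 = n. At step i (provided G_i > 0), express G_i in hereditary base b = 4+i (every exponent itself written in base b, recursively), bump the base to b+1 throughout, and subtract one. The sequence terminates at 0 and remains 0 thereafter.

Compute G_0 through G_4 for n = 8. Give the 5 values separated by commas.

step 0: 8 = 2·4; sub 5 for 4: 2·5; = 10; G_1 = 10−1 = 9
step 1: 9 = 5 + 4; sub 6 for 5: 6 + 4; = 10; G_2 = 10−1 = 9
step 2: 9 = 6 + 3; sub 7 for 6: 7 + 3; = 10; G_3 = 10−1 = 9
step 3: 9 = 7 + 2; sub 8 for 7: 8 + 2; = 10; G_4 = 10−1 = 9

8, 9, 9, 9, 9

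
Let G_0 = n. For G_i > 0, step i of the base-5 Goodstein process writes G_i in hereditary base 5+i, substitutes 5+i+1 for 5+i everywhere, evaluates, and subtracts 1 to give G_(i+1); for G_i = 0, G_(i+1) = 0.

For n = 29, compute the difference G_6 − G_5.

base 5: 29 = 5^2 + 4; at 6: 6^2 + 4 = 40; next = 39
base 6: 39 = 6^2 + 3; at 7: 7^2 + 3 = 52; next = 51
base 7: 51 = 7^2 + 2; at 8: 8^2 + 2 = 66; next = 65
base 8: 65 = 8^2 + 1; at 9: 9^2 + 1 = 82; next = 81
base 9: 81 = 9^2; at 10: 10^2 = 100; next = 99
base 10: 99 = 9·10 + 9; at 11: 9·11 + 9 = 108; next = 107

8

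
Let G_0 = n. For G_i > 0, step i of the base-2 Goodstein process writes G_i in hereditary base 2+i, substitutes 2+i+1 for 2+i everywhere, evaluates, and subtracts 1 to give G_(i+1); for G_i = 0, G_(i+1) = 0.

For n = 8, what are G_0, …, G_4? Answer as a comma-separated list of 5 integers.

(0) 8|_2 = 2^(2 + 1) ↦ 3^(3 + 1)|_3 = 81 ⇒ 80
(1) 80|_3 = 2·3^3 + 2·3^2 + 2·3 + 2 ↦ 2·4^4 + 2·4^2 + 2·4 + 2|_4 = 554 ⇒ 553
(2) 553|_4 = 2·4^4 + 2·4^2 + 2·4 + 1 ↦ 2·5^5 + 2·5^2 + 2·5 + 1|_5 = 6311 ⇒ 6310
(3) 6310|_5 = 2·5^5 + 2·5^2 + 2·5 ↦ 2·6^6 + 2·6^2 + 2·6|_6 = 93396 ⇒ 93395

8, 80, 553, 6310, 93395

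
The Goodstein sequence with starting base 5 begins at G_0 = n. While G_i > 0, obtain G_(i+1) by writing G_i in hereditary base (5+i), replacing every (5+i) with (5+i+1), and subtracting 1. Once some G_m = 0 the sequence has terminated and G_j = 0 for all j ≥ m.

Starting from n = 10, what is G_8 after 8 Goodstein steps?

G_0=10  [base 5] 2·5  →[5↦6]→  2·6 = 12  −1 ⇒ G_1=11
G_1=11  [base 6] 6 + 5  →[6↦7]→  7 + 5 = 12  −1 ⇒ G_2=11
G_2=11  [base 7] 7 + 4  →[7↦8]→  8 + 4 = 12  −1 ⇒ G_3=11
G_3=11  [base 8] 8 + 3  →[8↦9]→  9 + 3 = 12  −1 ⇒ G_4=11
G_4=11  [base 9] 9 + 2  →[9↦10]→  10 + 2 = 12  −1 ⇒ G_5=11
G_5=11  [base 10] 10 + 1  →[10↦11]→  11 + 1 = 12  −1 ⇒ G_6=11
G_6=11  [base 11] 11  →[11↦12]→  12 = 12  −1 ⇒ G_7=11
G_7=11  [base 12] 11  →[12↦13]→  11 = 11  −1 ⇒ G_8=10
G_8=10  [base 13] 10  →[13↦14]→  10 = 10  −1 ⇒ G_9=9

10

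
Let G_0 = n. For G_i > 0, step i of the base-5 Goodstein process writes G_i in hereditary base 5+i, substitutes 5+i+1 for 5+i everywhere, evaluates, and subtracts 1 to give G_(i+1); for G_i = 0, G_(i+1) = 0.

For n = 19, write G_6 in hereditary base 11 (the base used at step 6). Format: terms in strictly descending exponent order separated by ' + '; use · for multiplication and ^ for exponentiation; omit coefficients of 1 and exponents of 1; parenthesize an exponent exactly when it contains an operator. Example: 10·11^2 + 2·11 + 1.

2·11 + 8

G_0 = 19. HB_5(19) = 3·5 + 4. Bump = 22. G_1 = 21.
G_1 = 21. HB_6(21) = 3·6 + 3. Bump = 24. G_2 = 23.
G_2 = 23. HB_7(23) = 3·7 + 2. Bump = 26. G_3 = 25.
G_3 = 25. HB_8(25) = 3·8 + 1. Bump = 28. G_4 = 27.
G_4 = 27. HB_9(27) = 3·9. Bump = 30. G_5 = 29.
G_5 = 29. HB_10(29) = 2·10 + 9. Bump = 31. G_6 = 30.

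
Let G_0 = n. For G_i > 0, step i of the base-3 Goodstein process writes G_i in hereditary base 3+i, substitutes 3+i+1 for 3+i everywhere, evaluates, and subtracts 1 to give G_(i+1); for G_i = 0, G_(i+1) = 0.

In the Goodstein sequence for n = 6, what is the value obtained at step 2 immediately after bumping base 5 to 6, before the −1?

[0] 6 ≡ 2·3 (base 3). Lift 4: 8. −1: 7.
[1] 7 ≡ 4 + 3 (base 4). Lift 5: 8. −1: 7.
[2] 7 ≡ 5 + 2 (base 5). Lift 6: 8. −1: 7.

8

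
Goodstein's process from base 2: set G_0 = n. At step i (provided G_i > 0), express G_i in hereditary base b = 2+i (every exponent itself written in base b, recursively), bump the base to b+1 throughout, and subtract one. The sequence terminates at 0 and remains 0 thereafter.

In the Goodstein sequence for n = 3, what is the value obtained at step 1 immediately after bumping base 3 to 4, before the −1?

4

i=0: 3 = 2 + 1 (b=2); 2→3: 3 + 1 = 4; 4−1 = 3
i=1: 3 = 3 (b=3); 3→4: 4 = 4; 4−1 = 3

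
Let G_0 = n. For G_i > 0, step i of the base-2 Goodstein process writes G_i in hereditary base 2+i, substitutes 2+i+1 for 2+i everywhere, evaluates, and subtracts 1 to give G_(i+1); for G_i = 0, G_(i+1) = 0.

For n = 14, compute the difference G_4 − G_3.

G_0=14  [base 2] 2^(2 + 1) + 2^2 + 2  →[2↦3]→  3^(3 + 1) + 3^3 + 3 = 111  −1 ⇒ G_1=110
G_1=110  [base 3] 3^(3 + 1) + 3^3 + 2  →[3↦4]→  4^(4 + 1) + 4^4 + 2 = 1282  −1 ⇒ G_2=1281
G_2=1281  [base 4] 4^(4 + 1) + 4^4 + 1  →[4↦5]→  5^(5 + 1) + 5^5 + 1 = 18751  −1 ⇒ G_3=18750
G_3=18750  [base 5] 5^(5 + 1) + 5^5  →[5↦6]→  6^(6 + 1) + 6^6 = 326592  −1 ⇒ G_4=326591

307841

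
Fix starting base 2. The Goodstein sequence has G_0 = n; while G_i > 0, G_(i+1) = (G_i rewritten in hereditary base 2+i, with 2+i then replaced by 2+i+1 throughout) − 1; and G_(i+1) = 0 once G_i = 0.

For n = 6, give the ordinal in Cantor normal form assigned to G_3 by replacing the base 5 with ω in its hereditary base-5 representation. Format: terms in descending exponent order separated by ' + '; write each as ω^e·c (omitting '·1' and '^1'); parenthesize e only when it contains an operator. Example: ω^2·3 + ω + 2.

ω^ω

i=0: 6 = 2^2 + 2 (b=2); 2→3: 3^3 + 3 = 30; 30−1 = 29
i=1: 29 = 3^3 + 2 (b=3); 3→4: 4^4 + 2 = 258; 258−1 = 257
i=2: 257 = 4^4 + 1 (b=4); 4→5: 5^5 + 1 = 3126; 3126−1 = 3125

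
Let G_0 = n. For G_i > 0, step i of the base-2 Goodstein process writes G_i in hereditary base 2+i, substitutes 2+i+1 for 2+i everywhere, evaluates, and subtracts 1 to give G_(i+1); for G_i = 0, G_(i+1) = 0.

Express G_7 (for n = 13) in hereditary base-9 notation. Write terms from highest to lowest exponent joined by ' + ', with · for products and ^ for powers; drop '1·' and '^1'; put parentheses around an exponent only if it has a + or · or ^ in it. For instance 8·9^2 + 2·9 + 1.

9^(9 + 1) + 3·9^3 + 3·9^2 + 2·9 + 6

13 —HB2→ 2^(2 + 1) + 2^2 + 1 —bump→ 3^(3 + 1) + 3^3 + 1 = 109 —(−1)→ 108
108 —HB3→ 3^(3 + 1) + 3^3 —bump→ 4^(4 + 1) + 4^4 = 1280 —(−1)→ 1279
1279 —HB4→ 4^(4 + 1) + 3·4^3 + 3·4^2 + 3·4 + 3 —bump→ 5^(5 + 1) + 3·5^3 + 3·5^2 + 3·5 + 3 = 16093 —(−1)→ 16092
16092 —HB5→ 5^(5 + 1) + 3·5^3 + 3·5^2 + 3·5 + 2 —bump→ 6^(6 + 1) + 3·6^3 + 3·6^2 + 3·6 + 2 = 280712 —(−1)→ 280711
280711 —HB6→ 6^(6 + 1) + 3·6^3 + 3·6^2 + 3·6 + 1 —bump→ 7^(7 + 1) + 3·7^3 + 3·7^2 + 3·7 + 1 = 5765999 —(−1)→ 5765998
5765998 —HB7→ 7^(7 + 1) + 3·7^3 + 3·7^2 + 3·7 —bump→ 8^(8 + 1) + 3·8^3 + 3·8^2 + 3·8 = 134219480 —(−1)→ 134219479
134219479 —HB8→ 8^(8 + 1) + 3·8^3 + 3·8^2 + 2·8 + 7 —bump→ 9^(9 + 1) + 3·9^3 + 3·9^2 + 2·9 + 7 = 3486786856 —(−1)→ 3486786855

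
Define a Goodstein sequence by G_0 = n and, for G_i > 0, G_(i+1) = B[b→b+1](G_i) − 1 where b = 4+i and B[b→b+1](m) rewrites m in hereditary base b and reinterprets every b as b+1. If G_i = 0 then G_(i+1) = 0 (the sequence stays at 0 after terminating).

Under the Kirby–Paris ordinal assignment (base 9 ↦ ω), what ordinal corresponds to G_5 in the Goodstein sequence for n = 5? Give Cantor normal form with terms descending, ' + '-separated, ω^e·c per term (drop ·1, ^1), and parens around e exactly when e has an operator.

2

G_0=5  [base 4] 4 + 1  →[4↦5]→  5 + 1 = 6  −1 ⇒ G_1=5
G_1=5  [base 5] 5  →[5↦6]→  6 = 6  −1 ⇒ G_2=5
G_2=5  [base 6] 5  →[6↦7]→  5 = 5  −1 ⇒ G_3=4
G_3=4  [base 7] 4  →[7↦8]→  4 = 4  −1 ⇒ G_4=3
G_4=3  [base 8] 3  →[8↦9]→  3 = 3  −1 ⇒ G_5=2
G_5=2  [base 9] 2  →[9↦10]→  2 = 2  −1 ⇒ G_6=1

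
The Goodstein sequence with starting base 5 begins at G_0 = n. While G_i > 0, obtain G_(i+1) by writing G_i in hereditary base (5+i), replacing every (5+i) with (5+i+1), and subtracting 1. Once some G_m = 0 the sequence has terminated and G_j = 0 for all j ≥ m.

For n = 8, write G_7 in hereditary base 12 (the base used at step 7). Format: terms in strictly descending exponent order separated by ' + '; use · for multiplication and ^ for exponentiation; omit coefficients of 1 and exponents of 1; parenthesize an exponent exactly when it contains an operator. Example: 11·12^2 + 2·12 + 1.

5

base 5: 8 = 5 + 3; at 6: 6 + 3 = 9; next = 8
base 6: 8 = 6 + 2; at 7: 7 + 2 = 9; next = 8
base 7: 8 = 7 + 1; at 8: 8 + 1 = 9; next = 8
base 8: 8 = 8; at 9: 9 = 9; next = 8
base 9: 8 = 8; at 10: 8 = 8; next = 7
base 10: 7 = 7; at 11: 7 = 7; next = 6
base 11: 6 = 6; at 12: 6 = 6; next = 5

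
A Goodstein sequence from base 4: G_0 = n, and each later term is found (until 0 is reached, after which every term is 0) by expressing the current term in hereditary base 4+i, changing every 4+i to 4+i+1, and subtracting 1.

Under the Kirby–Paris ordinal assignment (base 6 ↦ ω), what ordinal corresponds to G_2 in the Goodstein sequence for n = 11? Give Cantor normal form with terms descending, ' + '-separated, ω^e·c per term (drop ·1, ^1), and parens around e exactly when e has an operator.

ω·2 + 1

(0) 11|_4 = 2·4 + 3 ↦ 2·5 + 3|_5 = 13 ⇒ 12
(1) 12|_5 = 2·5 + 2 ↦ 2·6 + 2|_6 = 14 ⇒ 13
(2) 13|_6 = 2·6 + 1 ↦ 2·7 + 1|_7 = 15 ⇒ 14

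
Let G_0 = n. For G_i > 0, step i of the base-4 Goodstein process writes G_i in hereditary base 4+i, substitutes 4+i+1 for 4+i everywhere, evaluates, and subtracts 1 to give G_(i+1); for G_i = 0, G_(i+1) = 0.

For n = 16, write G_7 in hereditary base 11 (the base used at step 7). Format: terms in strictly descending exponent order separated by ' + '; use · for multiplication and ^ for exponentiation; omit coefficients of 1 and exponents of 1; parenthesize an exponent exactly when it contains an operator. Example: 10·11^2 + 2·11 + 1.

(0) 16|_4 = 4^2 ↦ 5^2|_5 = 25 ⇒ 24
(1) 24|_5 = 4·5 + 4 ↦ 4·6 + 4|_6 = 28 ⇒ 27
(2) 27|_6 = 4·6 + 3 ↦ 4·7 + 3|_7 = 31 ⇒ 30
(3) 30|_7 = 4·7 + 2 ↦ 4·8 + 2|_8 = 34 ⇒ 33
(4) 33|_8 = 4·8 + 1 ↦ 4·9 + 1|_9 = 37 ⇒ 36
(5) 36|_9 = 4·9 ↦ 4·10|_10 = 40 ⇒ 39
(6) 39|_10 = 3·10 + 9 ↦ 3·11 + 9|_11 = 42 ⇒ 41

3·11 + 8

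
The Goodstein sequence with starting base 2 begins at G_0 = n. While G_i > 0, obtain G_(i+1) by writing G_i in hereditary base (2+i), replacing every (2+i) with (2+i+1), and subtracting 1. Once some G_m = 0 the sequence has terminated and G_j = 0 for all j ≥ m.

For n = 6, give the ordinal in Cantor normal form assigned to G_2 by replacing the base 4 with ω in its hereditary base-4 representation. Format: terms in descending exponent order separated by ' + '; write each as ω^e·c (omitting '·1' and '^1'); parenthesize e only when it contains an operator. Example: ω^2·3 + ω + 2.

G_0 = 6. HB_2(6) = 2^2 + 2. Bump = 30. G_1 = 29.
G_1 = 29. HB_3(29) = 3^3 + 2. Bump = 258. G_2 = 257.
G_2 = 257. HB_4(257) = 4^4 + 1. Bump = 3126. G_3 = 3125.

ω^ω + 1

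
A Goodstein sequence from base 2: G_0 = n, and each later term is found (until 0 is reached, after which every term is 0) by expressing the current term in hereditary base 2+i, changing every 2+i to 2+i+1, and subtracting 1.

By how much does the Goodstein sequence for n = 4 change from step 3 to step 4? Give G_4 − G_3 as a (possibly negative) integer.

23

step 0: 4 = 2^2; sub 3 for 2: 3^3; = 27; G_1 = 27−1 = 26
step 1: 26 = 2·3^2 + 2·3 + 2; sub 4 for 3: 2·4^2 + 2·4 + 2; = 42; G_2 = 42−1 = 41
step 2: 41 = 2·4^2 + 2·4 + 1; sub 5 for 4: 2·5^2 + 2·5 + 1; = 61; G_3 = 61−1 = 60
step 3: 60 = 2·5^2 + 2·5; sub 6 for 5: 2·6^2 + 2·6; = 84; G_4 = 84−1 = 83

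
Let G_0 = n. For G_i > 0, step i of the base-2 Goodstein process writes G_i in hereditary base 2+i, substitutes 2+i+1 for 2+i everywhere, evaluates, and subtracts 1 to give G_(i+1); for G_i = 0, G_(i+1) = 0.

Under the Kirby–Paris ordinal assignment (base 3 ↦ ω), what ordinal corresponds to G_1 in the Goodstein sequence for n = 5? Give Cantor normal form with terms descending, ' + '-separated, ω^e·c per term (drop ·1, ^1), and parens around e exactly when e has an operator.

ω^ω

G_0=5  [base 2] 2^2 + 1  →[2↦3]→  3^3 + 1 = 28  −1 ⇒ G_1=27
G_1=27  [base 3] 3^3  →[3↦4]→  4^4 = 256  −1 ⇒ G_2=255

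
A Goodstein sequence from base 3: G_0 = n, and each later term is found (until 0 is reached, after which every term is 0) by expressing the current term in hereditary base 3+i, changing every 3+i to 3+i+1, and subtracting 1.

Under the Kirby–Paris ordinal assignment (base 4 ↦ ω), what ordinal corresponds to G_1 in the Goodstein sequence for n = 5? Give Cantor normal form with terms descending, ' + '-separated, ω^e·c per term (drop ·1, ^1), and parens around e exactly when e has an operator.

ω + 1

[0] 5 ≡ 3 + 2 (base 3). Lift 4: 6. −1: 5.
[1] 5 ≡ 4 + 1 (base 4). Lift 5: 6. −1: 5.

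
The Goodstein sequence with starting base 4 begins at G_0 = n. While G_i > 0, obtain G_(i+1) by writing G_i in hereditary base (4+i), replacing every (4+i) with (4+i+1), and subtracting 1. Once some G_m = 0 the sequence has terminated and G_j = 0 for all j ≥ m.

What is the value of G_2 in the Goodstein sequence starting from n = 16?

27

step 0: 16 = 4^2; sub 5 for 4: 5^2; = 25; G_1 = 25−1 = 24
step 1: 24 = 4·5 + 4; sub 6 for 5: 4·6 + 4; = 28; G_2 = 28−1 = 27
step 2: 27 = 4·6 + 3; sub 7 for 6: 4·7 + 3; = 31; G_3 = 31−1 = 30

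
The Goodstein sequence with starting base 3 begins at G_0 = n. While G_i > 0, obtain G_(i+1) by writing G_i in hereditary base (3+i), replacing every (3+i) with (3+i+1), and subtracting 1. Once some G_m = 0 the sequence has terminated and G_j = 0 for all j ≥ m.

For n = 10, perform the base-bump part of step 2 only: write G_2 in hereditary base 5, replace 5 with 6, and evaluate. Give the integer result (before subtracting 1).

28

[0] 10 ≡ 3^2 + 1 (base 3). Lift 4: 17. −1: 16.
[1] 16 ≡ 4^2 (base 4). Lift 5: 25. −1: 24.
[2] 24 ≡ 4·5 + 4 (base 5). Lift 6: 28. −1: 27.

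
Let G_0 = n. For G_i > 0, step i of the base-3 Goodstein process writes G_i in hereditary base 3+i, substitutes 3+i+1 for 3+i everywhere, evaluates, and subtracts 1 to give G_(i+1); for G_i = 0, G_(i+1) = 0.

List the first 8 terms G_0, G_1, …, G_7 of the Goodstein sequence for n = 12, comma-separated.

i=0: 12 = 3^2 + 3 (b=3); 3→4: 4^2 + 4 = 20; 20−1 = 19
i=1: 19 = 4^2 + 3 (b=4); 4→5: 5^2 + 3 = 28; 28−1 = 27
i=2: 27 = 5^2 + 2 (b=5); 5→6: 6^2 + 2 = 38; 38−1 = 37
i=3: 37 = 6^2 + 1 (b=6); 6→7: 7^2 + 1 = 50; 50−1 = 49
i=4: 49 = 7^2 (b=7); 7→8: 8^2 = 64; 64−1 = 63
i=5: 63 = 7·8 + 7 (b=8); 8→9: 7·9 + 7 = 70; 70−1 = 69
i=6: 69 = 7·9 + 6 (b=9); 9→10: 7·10 + 6 = 76; 76−1 = 75

12, 19, 27, 37, 49, 63, 69, 75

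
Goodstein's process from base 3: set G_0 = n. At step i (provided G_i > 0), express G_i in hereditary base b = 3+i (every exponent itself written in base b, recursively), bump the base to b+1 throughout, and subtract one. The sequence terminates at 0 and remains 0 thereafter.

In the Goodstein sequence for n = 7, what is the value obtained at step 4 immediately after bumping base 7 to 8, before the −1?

10

i=0: 7 = 2·3 + 1 (b=3); 3→4: 2·4 + 1 = 9; 9−1 = 8
i=1: 8 = 2·4 (b=4); 4→5: 2·5 = 10; 10−1 = 9
i=2: 9 = 5 + 4 (b=5); 5→6: 6 + 4 = 10; 10−1 = 9
i=3: 9 = 6 + 3 (b=6); 6→7: 7 + 3 = 10; 10−1 = 9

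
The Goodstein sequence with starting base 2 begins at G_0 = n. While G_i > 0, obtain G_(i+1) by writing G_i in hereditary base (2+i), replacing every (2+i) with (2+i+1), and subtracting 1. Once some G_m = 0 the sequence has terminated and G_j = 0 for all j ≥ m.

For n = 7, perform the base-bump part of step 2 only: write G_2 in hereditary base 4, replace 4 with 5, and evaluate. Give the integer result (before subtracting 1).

3128

step 0: 7 = 2^2 + 2 + 1; sub 3 for 2: 3^3 + 3 + 1; = 31; G_1 = 31−1 = 30
step 1: 30 = 3^3 + 3; sub 4 for 3: 4^4 + 4; = 260; G_2 = 260−1 = 259
step 2: 259 = 4^4 + 3; sub 5 for 4: 5^5 + 3; = 3128; G_3 = 3128−1 = 3127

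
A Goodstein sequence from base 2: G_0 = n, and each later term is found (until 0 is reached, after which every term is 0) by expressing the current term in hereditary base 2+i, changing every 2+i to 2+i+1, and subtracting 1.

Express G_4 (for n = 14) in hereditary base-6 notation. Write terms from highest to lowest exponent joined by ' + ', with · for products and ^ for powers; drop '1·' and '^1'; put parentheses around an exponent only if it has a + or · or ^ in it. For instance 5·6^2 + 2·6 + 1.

base 2: 14 = 2^(2 + 1) + 2^2 + 2; at 3: 3^(3 + 1) + 3^3 + 3 = 111; next = 110
base 3: 110 = 3^(3 + 1) + 3^3 + 2; at 4: 4^(4 + 1) + 4^4 + 2 = 1282; next = 1281
base 4: 1281 = 4^(4 + 1) + 4^4 + 1; at 5: 5^(5 + 1) + 5^5 + 1 = 18751; next = 18750
base 5: 18750 = 5^(5 + 1) + 5^5; at 6: 6^(6 + 1) + 6^6 = 326592; next = 326591
base 6: 326591 = 6^(6 + 1) + 5·6^5 + 5·6^4 + 5·6^3 + 5·6^2 + 5·6 + 5; at 7: 7^(7 + 1) + 5·7^5 + 5·7^4 + 5·7^3 + 5·7^2 + 5·7 + 5 = 5862841; next = 5862840

6^(6 + 1) + 5·6^5 + 5·6^4 + 5·6^3 + 5·6^2 + 5·6 + 5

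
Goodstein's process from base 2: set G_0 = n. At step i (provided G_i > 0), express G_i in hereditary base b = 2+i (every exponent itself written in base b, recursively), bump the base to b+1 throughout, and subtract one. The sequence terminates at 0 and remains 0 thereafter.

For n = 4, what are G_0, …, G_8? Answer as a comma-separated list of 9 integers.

(0) 4|_2 = 2^2 ↦ 3^3|_3 = 27 ⇒ 26
(1) 26|_3 = 2·3^2 + 2·3 + 2 ↦ 2·4^2 + 2·4 + 2|_4 = 42 ⇒ 41
(2) 41|_4 = 2·4^2 + 2·4 + 1 ↦ 2·5^2 + 2·5 + 1|_5 = 61 ⇒ 60
(3) 60|_5 = 2·5^2 + 2·5 ↦ 2·6^2 + 2·6|_6 = 84 ⇒ 83
(4) 83|_6 = 2·6^2 + 6 + 5 ↦ 2·7^2 + 7 + 5|_7 = 110 ⇒ 109
(5) 109|_7 = 2·7^2 + 7 + 4 ↦ 2·8^2 + 8 + 4|_8 = 140 ⇒ 139
(6) 139|_8 = 2·8^2 + 8 + 3 ↦ 2·9^2 + 9 + 3|_9 = 174 ⇒ 173
(7) 173|_9 = 2·9^2 + 9 + 2 ↦ 2·10^2 + 10 + 2|_10 = 212 ⇒ 211

4, 26, 41, 60, 83, 109, 139, 173, 211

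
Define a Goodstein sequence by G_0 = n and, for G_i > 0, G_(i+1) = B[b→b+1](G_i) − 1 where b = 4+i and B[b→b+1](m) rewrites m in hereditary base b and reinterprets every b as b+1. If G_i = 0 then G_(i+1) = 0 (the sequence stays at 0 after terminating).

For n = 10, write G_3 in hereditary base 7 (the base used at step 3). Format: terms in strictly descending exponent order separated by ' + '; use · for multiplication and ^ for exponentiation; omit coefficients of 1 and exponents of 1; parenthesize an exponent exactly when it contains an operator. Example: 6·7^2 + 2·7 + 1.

G_0=10  [base 4] 2·4 + 2  →[4↦5]→  2·5 + 2 = 12  −1 ⇒ G_1=11
G_1=11  [base 5] 2·5 + 1  →[5↦6]→  2·6 + 1 = 13  −1 ⇒ G_2=12
G_2=12  [base 6] 2·6  →[6↦7]→  2·7 = 14  −1 ⇒ G_3=13

7 + 6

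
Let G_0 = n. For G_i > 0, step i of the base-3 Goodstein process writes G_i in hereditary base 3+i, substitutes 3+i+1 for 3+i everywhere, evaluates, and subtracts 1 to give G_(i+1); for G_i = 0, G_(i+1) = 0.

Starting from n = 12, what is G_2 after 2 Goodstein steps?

27

i=0: 12 = 3^2 + 3 (b=3); 3→4: 4^2 + 4 = 20; 20−1 = 19
i=1: 19 = 4^2 + 3 (b=4); 4→5: 5^2 + 3 = 28; 28−1 = 27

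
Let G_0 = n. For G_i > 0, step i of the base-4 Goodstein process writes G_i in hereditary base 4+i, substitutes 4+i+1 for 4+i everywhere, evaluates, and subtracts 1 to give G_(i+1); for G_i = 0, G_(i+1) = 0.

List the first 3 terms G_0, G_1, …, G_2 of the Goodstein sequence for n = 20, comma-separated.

20, 29, 39

(0) 20|_4 = 4^2 + 4 ↦ 5^2 + 5|_5 = 30 ⇒ 29
(1) 29|_5 = 5^2 + 4 ↦ 6^2 + 4|_6 = 40 ⇒ 39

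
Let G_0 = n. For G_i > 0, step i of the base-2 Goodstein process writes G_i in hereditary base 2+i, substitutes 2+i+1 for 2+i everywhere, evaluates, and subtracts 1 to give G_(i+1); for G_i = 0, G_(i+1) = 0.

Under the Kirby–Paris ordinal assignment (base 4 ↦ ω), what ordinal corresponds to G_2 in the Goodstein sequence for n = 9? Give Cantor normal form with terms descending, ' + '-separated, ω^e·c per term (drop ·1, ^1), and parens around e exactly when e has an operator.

ω^ω·3 + ω^3·3 + ω^2·3 + ω·3 + 3

(0) 9|_2 = 2^(2 + 1) + 1 ↦ 3^(3 + 1) + 1|_3 = 82 ⇒ 81
(1) 81|_3 = 3^(3 + 1) ↦ 4^(4 + 1)|_4 = 1024 ⇒ 1023
(2) 1023|_4 = 3·4^4 + 3·4^3 + 3·4^2 + 3·4 + 3 ↦ 3·5^5 + 3·5^3 + 3·5^2 + 3·5 + 3|_5 = 9843 ⇒ 9842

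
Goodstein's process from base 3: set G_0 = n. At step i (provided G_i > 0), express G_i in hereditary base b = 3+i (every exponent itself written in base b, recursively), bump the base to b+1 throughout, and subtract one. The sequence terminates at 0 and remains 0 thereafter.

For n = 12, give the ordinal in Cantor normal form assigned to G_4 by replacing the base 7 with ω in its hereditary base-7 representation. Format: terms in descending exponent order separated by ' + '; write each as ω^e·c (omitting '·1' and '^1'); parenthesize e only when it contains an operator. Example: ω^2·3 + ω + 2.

ω^2

i=0: 12 = 3^2 + 3 (b=3); 3→4: 4^2 + 4 = 20; 20−1 = 19
i=1: 19 = 4^2 + 3 (b=4); 4→5: 5^2 + 3 = 28; 28−1 = 27
i=2: 27 = 5^2 + 2 (b=5); 5→6: 6^2 + 2 = 38; 38−1 = 37
i=3: 37 = 6^2 + 1 (b=6); 6→7: 7^2 + 1 = 50; 50−1 = 49
i=4: 49 = 7^2 (b=7); 7→8: 8^2 = 64; 64−1 = 63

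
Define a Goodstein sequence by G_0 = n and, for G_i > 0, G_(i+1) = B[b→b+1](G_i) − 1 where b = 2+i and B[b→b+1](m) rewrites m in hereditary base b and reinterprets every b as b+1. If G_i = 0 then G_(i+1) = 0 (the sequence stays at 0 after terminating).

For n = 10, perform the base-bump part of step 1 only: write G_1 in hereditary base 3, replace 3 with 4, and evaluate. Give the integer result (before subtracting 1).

1026

(0) 10|_2 = 2^(2 + 1) + 2 ↦ 3^(3 + 1) + 3|_3 = 84 ⇒ 83
(1) 83|_3 = 3^(3 + 1) + 2 ↦ 4^(4 + 1) + 2|_4 = 1026 ⇒ 1025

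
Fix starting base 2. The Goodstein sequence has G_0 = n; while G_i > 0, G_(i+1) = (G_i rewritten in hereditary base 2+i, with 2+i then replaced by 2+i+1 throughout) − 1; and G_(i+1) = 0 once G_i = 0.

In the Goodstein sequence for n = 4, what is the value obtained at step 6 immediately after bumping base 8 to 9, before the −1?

G_0=4  [base 2] 2^2  →[2↦3]→  3^3 = 27  −1 ⇒ G_1=26
G_1=26  [base 3] 2·3^2 + 2·3 + 2  →[3↦4]→  2·4^2 + 2·4 + 2 = 42  −1 ⇒ G_2=41
G_2=41  [base 4] 2·4^2 + 2·4 + 1  →[4↦5]→  2·5^2 + 2·5 + 1 = 61  −1 ⇒ G_3=60
G_3=60  [base 5] 2·5^2 + 2·5  →[5↦6]→  2·6^2 + 2·6 = 84  −1 ⇒ G_4=83
G_4=83  [base 6] 2·6^2 + 6 + 5  →[6↦7]→  2·7^2 + 7 + 5 = 110  −1 ⇒ G_5=109
G_5=109  [base 7] 2·7^2 + 7 + 4  →[7↦8]→  2·8^2 + 8 + 4 = 140  −1 ⇒ G_6=139
G_6=139  [base 8] 2·8^2 + 8 + 3  →[8↦9]→  2·9^2 + 9 + 3 = 174  −1 ⇒ G_7=173

174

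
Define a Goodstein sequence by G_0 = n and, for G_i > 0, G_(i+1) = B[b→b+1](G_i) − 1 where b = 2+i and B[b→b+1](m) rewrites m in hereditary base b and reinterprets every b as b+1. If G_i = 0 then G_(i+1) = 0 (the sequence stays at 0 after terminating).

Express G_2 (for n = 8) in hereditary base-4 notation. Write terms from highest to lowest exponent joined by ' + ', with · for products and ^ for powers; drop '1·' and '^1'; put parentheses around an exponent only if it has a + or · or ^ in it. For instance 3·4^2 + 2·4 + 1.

step 0: 8 = 2^(2 + 1); sub 3 for 2: 3^(3 + 1); = 81; G_1 = 81−1 = 80
step 1: 80 = 2·3^3 + 2·3^2 + 2·3 + 2; sub 4 for 3: 2·4^4 + 2·4^2 + 2·4 + 2; = 554; G_2 = 554−1 = 553
step 2: 553 = 2·4^4 + 2·4^2 + 2·4 + 1; sub 5 for 4: 2·5^5 + 2·5^2 + 2·5 + 1; = 6311; G_3 = 6311−1 = 6310

2·4^4 + 2·4^2 + 2·4 + 1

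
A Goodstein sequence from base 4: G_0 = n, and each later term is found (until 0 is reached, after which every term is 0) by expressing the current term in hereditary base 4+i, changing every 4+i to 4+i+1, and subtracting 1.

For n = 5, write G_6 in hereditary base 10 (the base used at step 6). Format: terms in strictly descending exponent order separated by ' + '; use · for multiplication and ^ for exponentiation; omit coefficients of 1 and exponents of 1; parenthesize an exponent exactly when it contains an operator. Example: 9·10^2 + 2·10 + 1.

i=0: 5 = 4 + 1 (b=4); 4→5: 5 + 1 = 6; 6−1 = 5
i=1: 5 = 5 (b=5); 5→6: 6 = 6; 6−1 = 5
i=2: 5 = 5 (b=6); 6→7: 5 = 5; 5−1 = 4
i=3: 4 = 4 (b=7); 7→8: 4 = 4; 4−1 = 3
i=4: 3 = 3 (b=8); 8→9: 3 = 3; 3−1 = 2
i=5: 2 = 2 (b=9); 9→10: 2 = 2; 2−1 = 1
i=6: 1 = 1 (b=10); 10→11: 1 = 1; 1−1 = 0

1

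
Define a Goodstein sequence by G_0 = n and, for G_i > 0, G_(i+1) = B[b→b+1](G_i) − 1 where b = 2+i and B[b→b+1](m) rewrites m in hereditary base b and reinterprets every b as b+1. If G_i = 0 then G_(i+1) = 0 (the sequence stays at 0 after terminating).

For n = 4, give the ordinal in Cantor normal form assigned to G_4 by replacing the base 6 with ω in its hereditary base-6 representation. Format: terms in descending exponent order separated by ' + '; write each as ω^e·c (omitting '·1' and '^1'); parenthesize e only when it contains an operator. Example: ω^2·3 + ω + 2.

step 0: 4 = 2^2; sub 3 for 2: 3^3; = 27; G_1 = 27−1 = 26
step 1: 26 = 2·3^2 + 2·3 + 2; sub 4 for 3: 2·4^2 + 2·4 + 2; = 42; G_2 = 42−1 = 41
step 2: 41 = 2·4^2 + 2·4 + 1; sub 5 for 4: 2·5^2 + 2·5 + 1; = 61; G_3 = 61−1 = 60
step 3: 60 = 2·5^2 + 2·5; sub 6 for 5: 2·6^2 + 2·6; = 84; G_4 = 84−1 = 83
step 4: 83 = 2·6^2 + 6 + 5; sub 7 for 6: 2·7^2 + 7 + 5; = 110; G_5 = 110−1 = 109

ω^2·2 + ω + 5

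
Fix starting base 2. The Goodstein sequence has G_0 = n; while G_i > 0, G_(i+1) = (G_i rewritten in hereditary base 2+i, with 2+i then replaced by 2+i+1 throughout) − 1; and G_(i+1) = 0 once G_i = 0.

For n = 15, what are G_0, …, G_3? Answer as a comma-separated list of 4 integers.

G_0=15  [base 2] 2^(2 + 1) + 2^2 + 2 + 1  →[2↦3]→  3^(3 + 1) + 3^3 + 3 + 1 = 112  −1 ⇒ G_1=111
G_1=111  [base 3] 3^(3 + 1) + 3^3 + 3  →[3↦4]→  4^(4 + 1) + 4^4 + 4 = 1284  −1 ⇒ G_2=1283
G_2=1283  [base 4] 4^(4 + 1) + 4^4 + 3  →[4↦5]→  5^(5 + 1) + 5^5 + 3 = 18753  −1 ⇒ G_3=18752

15, 111, 1283, 18752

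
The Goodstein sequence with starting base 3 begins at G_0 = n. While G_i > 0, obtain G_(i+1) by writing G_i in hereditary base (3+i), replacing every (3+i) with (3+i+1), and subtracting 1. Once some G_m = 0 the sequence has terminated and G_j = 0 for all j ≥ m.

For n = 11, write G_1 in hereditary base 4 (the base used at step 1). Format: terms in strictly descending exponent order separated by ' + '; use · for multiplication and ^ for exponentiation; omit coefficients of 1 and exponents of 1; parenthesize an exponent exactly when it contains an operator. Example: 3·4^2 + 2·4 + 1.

4^2 + 1

G_0 = 11. HB_3(11) = 3^2 + 2. Bump = 18. G_1 = 17.
G_1 = 17. HB_4(17) = 4^2 + 1. Bump = 26. G_2 = 25.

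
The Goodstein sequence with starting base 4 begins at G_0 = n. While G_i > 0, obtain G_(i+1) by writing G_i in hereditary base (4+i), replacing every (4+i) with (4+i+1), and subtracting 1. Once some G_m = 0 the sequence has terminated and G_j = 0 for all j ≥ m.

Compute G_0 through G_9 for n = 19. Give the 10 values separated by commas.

19, 27, 37, 49, 63, 69, 75, 81, 87, 93

(0) 19|_4 = 4^2 + 3 ↦ 5^2 + 3|_5 = 28 ⇒ 27
(1) 27|_5 = 5^2 + 2 ↦ 6^2 + 2|_6 = 38 ⇒ 37
(2) 37|_6 = 6^2 + 1 ↦ 7^2 + 1|_7 = 50 ⇒ 49
(3) 49|_7 = 7^2 ↦ 8^2|_8 = 64 ⇒ 63
(4) 63|_8 = 7·8 + 7 ↦ 7·9 + 7|_9 = 70 ⇒ 69
(5) 69|_9 = 7·9 + 6 ↦ 7·10 + 6|_10 = 76 ⇒ 75
(6) 75|_10 = 7·10 + 5 ↦ 7·11 + 5|_11 = 82 ⇒ 81
(7) 81|_11 = 7·11 + 4 ↦ 7·12 + 4|_12 = 88 ⇒ 87
(8) 87|_12 = 7·12 + 3 ↦ 7·13 + 3|_13 = 94 ⇒ 93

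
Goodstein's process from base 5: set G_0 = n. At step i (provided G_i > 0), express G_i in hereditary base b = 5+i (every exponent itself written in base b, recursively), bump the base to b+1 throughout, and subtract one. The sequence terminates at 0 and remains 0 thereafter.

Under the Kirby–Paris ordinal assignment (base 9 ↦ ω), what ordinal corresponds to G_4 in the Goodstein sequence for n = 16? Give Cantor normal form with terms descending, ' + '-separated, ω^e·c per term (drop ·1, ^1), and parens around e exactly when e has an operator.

G_0 = 16. HB_5(16) = 3·5 + 1. Bump = 19. G_1 = 18.
G_1 = 18. HB_6(18) = 3·6. Bump = 21. G_2 = 20.
G_2 = 20. HB_7(20) = 2·7 + 6. Bump = 22. G_3 = 21.
G_3 = 21. HB_8(21) = 2·8 + 5. Bump = 23. G_4 = 22.

ω·2 + 4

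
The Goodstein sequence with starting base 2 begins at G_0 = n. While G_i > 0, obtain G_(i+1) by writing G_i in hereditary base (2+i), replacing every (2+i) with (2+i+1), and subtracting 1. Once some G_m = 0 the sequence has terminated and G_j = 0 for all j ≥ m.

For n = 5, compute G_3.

G_0 = 5. HB_2(5) = 2^2 + 1. Bump = 28. G_1 = 27.
G_1 = 27. HB_3(27) = 3^3. Bump = 256. G_2 = 255.
G_2 = 255. HB_4(255) = 3·4^3 + 3·4^2 + 3·4 + 3. Bump = 468. G_3 = 467.
G_3 = 467. HB_5(467) = 3·5^3 + 3·5^2 + 3·5 + 2. Bump = 776. G_4 = 775.

467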